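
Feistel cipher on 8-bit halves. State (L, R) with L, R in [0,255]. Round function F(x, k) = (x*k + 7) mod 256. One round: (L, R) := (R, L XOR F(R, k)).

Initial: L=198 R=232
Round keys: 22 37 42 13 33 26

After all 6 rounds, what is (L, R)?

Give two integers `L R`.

Round 1 (k=22): L=232 R=49
Round 2 (k=37): L=49 R=244
Round 3 (k=42): L=244 R=62
Round 4 (k=13): L=62 R=217
Round 5 (k=33): L=217 R=62
Round 6 (k=26): L=62 R=138

Answer: 62 138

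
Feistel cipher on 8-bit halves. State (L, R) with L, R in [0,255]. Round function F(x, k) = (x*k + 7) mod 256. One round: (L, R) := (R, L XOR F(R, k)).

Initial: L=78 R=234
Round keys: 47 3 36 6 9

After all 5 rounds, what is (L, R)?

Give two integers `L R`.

Round 1 (k=47): L=234 R=179
Round 2 (k=3): L=179 R=202
Round 3 (k=36): L=202 R=220
Round 4 (k=6): L=220 R=229
Round 5 (k=9): L=229 R=200

Answer: 229 200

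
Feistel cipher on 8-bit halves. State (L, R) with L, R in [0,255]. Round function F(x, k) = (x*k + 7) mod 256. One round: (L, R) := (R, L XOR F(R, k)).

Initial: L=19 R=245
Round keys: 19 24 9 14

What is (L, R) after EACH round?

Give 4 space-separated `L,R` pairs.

Round 1 (k=19): L=245 R=37
Round 2 (k=24): L=37 R=138
Round 3 (k=9): L=138 R=196
Round 4 (k=14): L=196 R=53

Answer: 245,37 37,138 138,196 196,53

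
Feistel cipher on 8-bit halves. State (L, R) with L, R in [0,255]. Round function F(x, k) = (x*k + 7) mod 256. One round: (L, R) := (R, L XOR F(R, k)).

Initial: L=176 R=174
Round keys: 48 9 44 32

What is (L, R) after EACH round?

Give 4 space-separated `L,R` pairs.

Answer: 174,23 23,120 120,176 176,127

Derivation:
Round 1 (k=48): L=174 R=23
Round 2 (k=9): L=23 R=120
Round 3 (k=44): L=120 R=176
Round 4 (k=32): L=176 R=127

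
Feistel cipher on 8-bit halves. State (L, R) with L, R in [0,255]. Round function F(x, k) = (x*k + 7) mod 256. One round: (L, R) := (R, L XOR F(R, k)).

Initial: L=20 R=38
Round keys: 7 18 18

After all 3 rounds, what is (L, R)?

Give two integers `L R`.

Answer: 71 0

Derivation:
Round 1 (k=7): L=38 R=5
Round 2 (k=18): L=5 R=71
Round 3 (k=18): L=71 R=0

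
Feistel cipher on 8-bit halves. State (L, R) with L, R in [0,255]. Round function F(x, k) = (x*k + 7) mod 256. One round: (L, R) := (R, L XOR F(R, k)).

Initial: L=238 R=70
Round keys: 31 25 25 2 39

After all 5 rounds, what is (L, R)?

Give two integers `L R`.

Round 1 (k=31): L=70 R=111
Round 2 (k=25): L=111 R=152
Round 3 (k=25): L=152 R=176
Round 4 (k=2): L=176 R=255
Round 5 (k=39): L=255 R=80

Answer: 255 80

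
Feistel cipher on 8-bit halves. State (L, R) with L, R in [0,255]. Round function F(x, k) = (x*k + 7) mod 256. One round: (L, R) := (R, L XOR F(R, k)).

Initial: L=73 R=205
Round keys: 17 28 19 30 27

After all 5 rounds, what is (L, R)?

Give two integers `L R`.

Answer: 209 94

Derivation:
Round 1 (k=17): L=205 R=237
Round 2 (k=28): L=237 R=62
Round 3 (k=19): L=62 R=76
Round 4 (k=30): L=76 R=209
Round 5 (k=27): L=209 R=94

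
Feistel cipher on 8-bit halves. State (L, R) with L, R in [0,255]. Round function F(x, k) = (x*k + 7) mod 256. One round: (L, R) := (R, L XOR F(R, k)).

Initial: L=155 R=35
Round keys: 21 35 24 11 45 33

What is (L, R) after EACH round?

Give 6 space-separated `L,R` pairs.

Answer: 35,125 125,61 61,194 194,96 96,37 37,172

Derivation:
Round 1 (k=21): L=35 R=125
Round 2 (k=35): L=125 R=61
Round 3 (k=24): L=61 R=194
Round 4 (k=11): L=194 R=96
Round 5 (k=45): L=96 R=37
Round 6 (k=33): L=37 R=172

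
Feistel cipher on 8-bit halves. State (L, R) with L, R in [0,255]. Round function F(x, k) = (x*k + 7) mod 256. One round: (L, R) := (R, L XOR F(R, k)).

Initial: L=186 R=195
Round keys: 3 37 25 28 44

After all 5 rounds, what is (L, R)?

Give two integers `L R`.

Answer: 97 200

Derivation:
Round 1 (k=3): L=195 R=234
Round 2 (k=37): L=234 R=26
Round 3 (k=25): L=26 R=123
Round 4 (k=28): L=123 R=97
Round 5 (k=44): L=97 R=200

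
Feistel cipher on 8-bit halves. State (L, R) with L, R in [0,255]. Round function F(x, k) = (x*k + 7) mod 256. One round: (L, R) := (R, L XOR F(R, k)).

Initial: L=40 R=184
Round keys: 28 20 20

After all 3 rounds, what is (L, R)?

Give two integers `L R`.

Answer: 139 236

Derivation:
Round 1 (k=28): L=184 R=15
Round 2 (k=20): L=15 R=139
Round 3 (k=20): L=139 R=236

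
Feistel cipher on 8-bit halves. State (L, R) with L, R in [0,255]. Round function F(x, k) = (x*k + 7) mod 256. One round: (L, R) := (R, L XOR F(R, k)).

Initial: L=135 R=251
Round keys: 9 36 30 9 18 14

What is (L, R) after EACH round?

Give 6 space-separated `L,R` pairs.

Round 1 (k=9): L=251 R=93
Round 2 (k=36): L=93 R=224
Round 3 (k=30): L=224 R=26
Round 4 (k=9): L=26 R=17
Round 5 (k=18): L=17 R=35
Round 6 (k=14): L=35 R=224

Answer: 251,93 93,224 224,26 26,17 17,35 35,224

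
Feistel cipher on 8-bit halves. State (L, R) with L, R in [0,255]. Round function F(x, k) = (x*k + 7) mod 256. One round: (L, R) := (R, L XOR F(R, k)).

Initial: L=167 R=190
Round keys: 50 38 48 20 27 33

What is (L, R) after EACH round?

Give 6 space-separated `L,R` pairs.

Round 1 (k=50): L=190 R=132
Round 2 (k=38): L=132 R=33
Round 3 (k=48): L=33 R=179
Round 4 (k=20): L=179 R=34
Round 5 (k=27): L=34 R=46
Round 6 (k=33): L=46 R=215

Answer: 190,132 132,33 33,179 179,34 34,46 46,215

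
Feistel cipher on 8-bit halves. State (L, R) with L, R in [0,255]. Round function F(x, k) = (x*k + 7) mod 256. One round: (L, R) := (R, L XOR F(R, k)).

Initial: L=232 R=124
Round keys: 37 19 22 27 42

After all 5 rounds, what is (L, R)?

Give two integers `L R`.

Round 1 (k=37): L=124 R=27
Round 2 (k=19): L=27 R=116
Round 3 (k=22): L=116 R=228
Round 4 (k=27): L=228 R=103
Round 5 (k=42): L=103 R=9

Answer: 103 9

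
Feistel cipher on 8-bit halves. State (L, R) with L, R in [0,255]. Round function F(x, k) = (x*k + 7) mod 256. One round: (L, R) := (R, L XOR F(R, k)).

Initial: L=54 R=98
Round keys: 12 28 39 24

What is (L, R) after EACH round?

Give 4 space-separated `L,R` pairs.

Round 1 (k=12): L=98 R=169
Round 2 (k=28): L=169 R=225
Round 3 (k=39): L=225 R=231
Round 4 (k=24): L=231 R=78

Answer: 98,169 169,225 225,231 231,78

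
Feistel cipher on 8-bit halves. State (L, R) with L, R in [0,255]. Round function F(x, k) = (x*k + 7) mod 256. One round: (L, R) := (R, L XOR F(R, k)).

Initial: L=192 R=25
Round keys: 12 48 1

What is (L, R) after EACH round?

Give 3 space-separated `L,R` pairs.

Round 1 (k=12): L=25 R=243
Round 2 (k=48): L=243 R=142
Round 3 (k=1): L=142 R=102

Answer: 25,243 243,142 142,102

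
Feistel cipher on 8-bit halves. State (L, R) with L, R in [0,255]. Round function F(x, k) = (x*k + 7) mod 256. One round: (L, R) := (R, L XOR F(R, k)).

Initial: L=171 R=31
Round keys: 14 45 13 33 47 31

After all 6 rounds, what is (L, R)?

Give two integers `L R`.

Round 1 (k=14): L=31 R=18
Round 2 (k=45): L=18 R=46
Round 3 (k=13): L=46 R=79
Round 4 (k=33): L=79 R=24
Round 5 (k=47): L=24 R=32
Round 6 (k=31): L=32 R=255

Answer: 32 255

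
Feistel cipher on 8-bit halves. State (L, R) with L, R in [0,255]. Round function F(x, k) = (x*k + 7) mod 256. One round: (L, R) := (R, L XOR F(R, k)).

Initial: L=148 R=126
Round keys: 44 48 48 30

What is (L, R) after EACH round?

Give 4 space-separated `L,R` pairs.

Answer: 126,59 59,105 105,140 140,6

Derivation:
Round 1 (k=44): L=126 R=59
Round 2 (k=48): L=59 R=105
Round 3 (k=48): L=105 R=140
Round 4 (k=30): L=140 R=6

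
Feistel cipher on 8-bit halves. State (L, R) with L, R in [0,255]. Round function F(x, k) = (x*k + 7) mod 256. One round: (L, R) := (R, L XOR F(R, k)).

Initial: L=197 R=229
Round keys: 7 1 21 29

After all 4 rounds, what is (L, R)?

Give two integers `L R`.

Answer: 249 79

Derivation:
Round 1 (k=7): L=229 R=143
Round 2 (k=1): L=143 R=115
Round 3 (k=21): L=115 R=249
Round 4 (k=29): L=249 R=79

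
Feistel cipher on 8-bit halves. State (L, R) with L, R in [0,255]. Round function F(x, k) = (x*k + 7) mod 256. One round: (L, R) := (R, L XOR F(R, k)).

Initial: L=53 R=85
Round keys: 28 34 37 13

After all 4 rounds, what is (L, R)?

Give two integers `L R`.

Answer: 195 40

Derivation:
Round 1 (k=28): L=85 R=102
Round 2 (k=34): L=102 R=198
Round 3 (k=37): L=198 R=195
Round 4 (k=13): L=195 R=40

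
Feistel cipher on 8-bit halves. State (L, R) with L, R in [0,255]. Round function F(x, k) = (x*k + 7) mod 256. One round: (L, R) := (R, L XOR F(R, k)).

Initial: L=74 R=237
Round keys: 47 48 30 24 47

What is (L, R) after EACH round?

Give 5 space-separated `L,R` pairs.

Round 1 (k=47): L=237 R=192
Round 2 (k=48): L=192 R=234
Round 3 (k=30): L=234 R=179
Round 4 (k=24): L=179 R=37
Round 5 (k=47): L=37 R=97

Answer: 237,192 192,234 234,179 179,37 37,97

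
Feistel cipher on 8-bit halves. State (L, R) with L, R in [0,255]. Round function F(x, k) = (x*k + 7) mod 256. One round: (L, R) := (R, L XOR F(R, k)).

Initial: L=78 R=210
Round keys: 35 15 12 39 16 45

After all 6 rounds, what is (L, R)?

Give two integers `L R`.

Round 1 (k=35): L=210 R=243
Round 2 (k=15): L=243 R=150
Round 3 (k=12): L=150 R=252
Round 4 (k=39): L=252 R=253
Round 5 (k=16): L=253 R=43
Round 6 (k=45): L=43 R=107

Answer: 43 107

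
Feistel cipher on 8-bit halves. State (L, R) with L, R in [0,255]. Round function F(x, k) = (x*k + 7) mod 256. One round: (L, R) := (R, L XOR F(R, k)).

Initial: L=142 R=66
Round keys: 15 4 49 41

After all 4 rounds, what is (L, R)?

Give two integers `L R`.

Round 1 (k=15): L=66 R=107
Round 2 (k=4): L=107 R=241
Round 3 (k=49): L=241 R=67
Round 4 (k=41): L=67 R=51

Answer: 67 51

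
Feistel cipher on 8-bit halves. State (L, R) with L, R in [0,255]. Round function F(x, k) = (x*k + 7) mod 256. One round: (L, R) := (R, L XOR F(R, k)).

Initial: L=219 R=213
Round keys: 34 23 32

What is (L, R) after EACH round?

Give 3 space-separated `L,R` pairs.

Answer: 213,138 138,184 184,141

Derivation:
Round 1 (k=34): L=213 R=138
Round 2 (k=23): L=138 R=184
Round 3 (k=32): L=184 R=141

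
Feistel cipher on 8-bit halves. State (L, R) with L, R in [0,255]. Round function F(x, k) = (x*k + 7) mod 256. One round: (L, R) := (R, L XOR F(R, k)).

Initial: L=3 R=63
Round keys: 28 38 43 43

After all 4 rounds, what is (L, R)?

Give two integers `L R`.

Round 1 (k=28): L=63 R=232
Round 2 (k=38): L=232 R=72
Round 3 (k=43): L=72 R=247
Round 4 (k=43): L=247 R=204

Answer: 247 204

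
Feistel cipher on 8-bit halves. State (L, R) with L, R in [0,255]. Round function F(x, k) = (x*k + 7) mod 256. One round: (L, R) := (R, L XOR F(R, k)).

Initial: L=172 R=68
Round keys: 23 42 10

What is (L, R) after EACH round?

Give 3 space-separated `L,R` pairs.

Round 1 (k=23): L=68 R=143
Round 2 (k=42): L=143 R=57
Round 3 (k=10): L=57 R=206

Answer: 68,143 143,57 57,206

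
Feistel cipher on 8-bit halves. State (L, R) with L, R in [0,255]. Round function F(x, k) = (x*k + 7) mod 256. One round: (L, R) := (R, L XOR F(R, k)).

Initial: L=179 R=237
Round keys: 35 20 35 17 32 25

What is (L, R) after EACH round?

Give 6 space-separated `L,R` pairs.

Answer: 237,221 221,166 166,100 100,13 13,195 195,31

Derivation:
Round 1 (k=35): L=237 R=221
Round 2 (k=20): L=221 R=166
Round 3 (k=35): L=166 R=100
Round 4 (k=17): L=100 R=13
Round 5 (k=32): L=13 R=195
Round 6 (k=25): L=195 R=31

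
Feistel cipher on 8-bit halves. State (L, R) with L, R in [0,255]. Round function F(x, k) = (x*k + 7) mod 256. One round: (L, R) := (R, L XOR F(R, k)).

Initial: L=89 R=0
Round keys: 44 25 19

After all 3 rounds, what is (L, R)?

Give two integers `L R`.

Answer: 53 168

Derivation:
Round 1 (k=44): L=0 R=94
Round 2 (k=25): L=94 R=53
Round 3 (k=19): L=53 R=168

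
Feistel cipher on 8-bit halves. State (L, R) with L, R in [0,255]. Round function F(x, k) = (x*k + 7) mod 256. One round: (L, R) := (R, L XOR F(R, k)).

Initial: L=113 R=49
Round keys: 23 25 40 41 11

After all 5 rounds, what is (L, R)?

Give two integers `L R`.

Round 1 (k=23): L=49 R=31
Round 2 (k=25): L=31 R=63
Round 3 (k=40): L=63 R=192
Round 4 (k=41): L=192 R=248
Round 5 (k=11): L=248 R=111

Answer: 248 111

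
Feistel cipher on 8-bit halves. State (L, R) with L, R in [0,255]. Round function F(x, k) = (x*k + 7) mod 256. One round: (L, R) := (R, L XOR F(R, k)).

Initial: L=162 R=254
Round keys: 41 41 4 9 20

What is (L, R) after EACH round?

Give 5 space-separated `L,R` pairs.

Round 1 (k=41): L=254 R=23
Round 2 (k=41): L=23 R=72
Round 3 (k=4): L=72 R=48
Round 4 (k=9): L=48 R=255
Round 5 (k=20): L=255 R=195

Answer: 254,23 23,72 72,48 48,255 255,195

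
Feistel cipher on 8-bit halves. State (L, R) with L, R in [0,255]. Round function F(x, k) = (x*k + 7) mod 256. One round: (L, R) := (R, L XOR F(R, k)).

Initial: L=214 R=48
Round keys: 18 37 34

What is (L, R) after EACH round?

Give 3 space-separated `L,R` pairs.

Answer: 48,177 177,172 172,110

Derivation:
Round 1 (k=18): L=48 R=177
Round 2 (k=37): L=177 R=172
Round 3 (k=34): L=172 R=110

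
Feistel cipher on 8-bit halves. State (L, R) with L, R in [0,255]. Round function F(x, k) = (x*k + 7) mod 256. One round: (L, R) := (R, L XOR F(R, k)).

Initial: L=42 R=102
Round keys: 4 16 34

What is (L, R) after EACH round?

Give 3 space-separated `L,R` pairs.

Round 1 (k=4): L=102 R=181
Round 2 (k=16): L=181 R=49
Round 3 (k=34): L=49 R=60

Answer: 102,181 181,49 49,60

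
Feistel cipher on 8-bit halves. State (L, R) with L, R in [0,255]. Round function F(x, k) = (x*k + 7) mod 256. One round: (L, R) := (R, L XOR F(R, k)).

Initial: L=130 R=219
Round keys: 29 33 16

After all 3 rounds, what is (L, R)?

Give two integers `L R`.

Answer: 0 83

Derivation:
Round 1 (k=29): L=219 R=84
Round 2 (k=33): L=84 R=0
Round 3 (k=16): L=0 R=83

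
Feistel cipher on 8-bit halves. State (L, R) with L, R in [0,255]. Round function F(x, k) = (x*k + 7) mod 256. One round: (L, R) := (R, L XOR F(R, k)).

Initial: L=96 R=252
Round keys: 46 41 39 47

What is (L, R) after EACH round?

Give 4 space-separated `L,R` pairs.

Round 1 (k=46): L=252 R=47
Round 2 (k=41): L=47 R=114
Round 3 (k=39): L=114 R=74
Round 4 (k=47): L=74 R=239

Answer: 252,47 47,114 114,74 74,239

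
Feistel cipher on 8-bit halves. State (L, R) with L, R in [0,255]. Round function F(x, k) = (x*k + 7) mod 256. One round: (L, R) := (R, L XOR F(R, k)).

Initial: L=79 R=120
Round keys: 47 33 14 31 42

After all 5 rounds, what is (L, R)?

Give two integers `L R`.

Answer: 209 104

Derivation:
Round 1 (k=47): L=120 R=64
Round 2 (k=33): L=64 R=63
Round 3 (k=14): L=63 R=57
Round 4 (k=31): L=57 R=209
Round 5 (k=42): L=209 R=104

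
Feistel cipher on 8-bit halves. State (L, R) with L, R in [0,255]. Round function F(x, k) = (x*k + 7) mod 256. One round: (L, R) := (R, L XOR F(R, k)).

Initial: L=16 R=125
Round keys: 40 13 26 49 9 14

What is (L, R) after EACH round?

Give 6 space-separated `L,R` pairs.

Answer: 125,159 159,103 103,226 226,46 46,71 71,199

Derivation:
Round 1 (k=40): L=125 R=159
Round 2 (k=13): L=159 R=103
Round 3 (k=26): L=103 R=226
Round 4 (k=49): L=226 R=46
Round 5 (k=9): L=46 R=71
Round 6 (k=14): L=71 R=199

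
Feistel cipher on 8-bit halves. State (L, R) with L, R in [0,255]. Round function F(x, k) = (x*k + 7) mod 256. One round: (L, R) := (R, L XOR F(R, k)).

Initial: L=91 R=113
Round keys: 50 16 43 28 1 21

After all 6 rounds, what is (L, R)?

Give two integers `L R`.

Answer: 15 111

Derivation:
Round 1 (k=50): L=113 R=66
Round 2 (k=16): L=66 R=86
Round 3 (k=43): L=86 R=59
Round 4 (k=28): L=59 R=45
Round 5 (k=1): L=45 R=15
Round 6 (k=21): L=15 R=111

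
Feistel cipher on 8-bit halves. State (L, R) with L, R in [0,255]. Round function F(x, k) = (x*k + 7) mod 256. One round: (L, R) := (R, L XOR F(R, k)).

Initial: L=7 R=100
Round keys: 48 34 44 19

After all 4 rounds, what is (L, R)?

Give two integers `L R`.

Round 1 (k=48): L=100 R=192
Round 2 (k=34): L=192 R=227
Round 3 (k=44): L=227 R=203
Round 4 (k=19): L=203 R=251

Answer: 203 251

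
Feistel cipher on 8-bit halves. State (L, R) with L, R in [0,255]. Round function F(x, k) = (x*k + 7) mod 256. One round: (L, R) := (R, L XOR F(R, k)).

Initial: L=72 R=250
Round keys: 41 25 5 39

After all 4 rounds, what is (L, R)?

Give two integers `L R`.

Round 1 (k=41): L=250 R=89
Round 2 (k=25): L=89 R=66
Round 3 (k=5): L=66 R=8
Round 4 (k=39): L=8 R=125

Answer: 8 125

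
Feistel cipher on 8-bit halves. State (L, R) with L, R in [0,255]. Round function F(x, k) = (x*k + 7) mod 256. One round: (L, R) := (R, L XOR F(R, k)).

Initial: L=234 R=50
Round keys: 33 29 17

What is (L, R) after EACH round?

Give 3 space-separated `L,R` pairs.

Round 1 (k=33): L=50 R=147
Round 2 (k=29): L=147 R=156
Round 3 (k=17): L=156 R=240

Answer: 50,147 147,156 156,240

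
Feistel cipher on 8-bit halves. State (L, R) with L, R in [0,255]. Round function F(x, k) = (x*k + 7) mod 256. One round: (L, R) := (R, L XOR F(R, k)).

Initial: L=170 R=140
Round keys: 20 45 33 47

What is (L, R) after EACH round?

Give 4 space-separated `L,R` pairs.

Answer: 140,93 93,236 236,46 46,149

Derivation:
Round 1 (k=20): L=140 R=93
Round 2 (k=45): L=93 R=236
Round 3 (k=33): L=236 R=46
Round 4 (k=47): L=46 R=149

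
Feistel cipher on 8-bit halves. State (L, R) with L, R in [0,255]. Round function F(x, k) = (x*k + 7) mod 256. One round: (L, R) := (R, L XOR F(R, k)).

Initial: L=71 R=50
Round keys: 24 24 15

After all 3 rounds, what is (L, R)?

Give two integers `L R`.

Answer: 181 82

Derivation:
Round 1 (k=24): L=50 R=240
Round 2 (k=24): L=240 R=181
Round 3 (k=15): L=181 R=82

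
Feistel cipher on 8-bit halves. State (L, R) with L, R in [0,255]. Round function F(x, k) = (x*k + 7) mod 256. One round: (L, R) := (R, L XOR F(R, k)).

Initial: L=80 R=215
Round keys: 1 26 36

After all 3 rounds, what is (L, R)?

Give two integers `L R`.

Round 1 (k=1): L=215 R=142
Round 2 (k=26): L=142 R=164
Round 3 (k=36): L=164 R=153

Answer: 164 153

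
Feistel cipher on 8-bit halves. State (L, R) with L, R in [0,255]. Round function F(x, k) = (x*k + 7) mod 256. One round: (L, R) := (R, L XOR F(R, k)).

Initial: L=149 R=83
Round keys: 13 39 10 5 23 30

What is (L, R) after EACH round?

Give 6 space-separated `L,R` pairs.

Round 1 (k=13): L=83 R=171
Round 2 (k=39): L=171 R=71
Round 3 (k=10): L=71 R=102
Round 4 (k=5): L=102 R=66
Round 5 (k=23): L=66 R=147
Round 6 (k=30): L=147 R=3

Answer: 83,171 171,71 71,102 102,66 66,147 147,3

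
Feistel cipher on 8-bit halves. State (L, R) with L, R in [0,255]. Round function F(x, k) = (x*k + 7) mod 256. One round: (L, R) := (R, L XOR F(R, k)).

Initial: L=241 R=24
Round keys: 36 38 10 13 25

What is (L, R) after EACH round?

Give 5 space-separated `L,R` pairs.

Answer: 24,150 150,83 83,211 211,237 237,255

Derivation:
Round 1 (k=36): L=24 R=150
Round 2 (k=38): L=150 R=83
Round 3 (k=10): L=83 R=211
Round 4 (k=13): L=211 R=237
Round 5 (k=25): L=237 R=255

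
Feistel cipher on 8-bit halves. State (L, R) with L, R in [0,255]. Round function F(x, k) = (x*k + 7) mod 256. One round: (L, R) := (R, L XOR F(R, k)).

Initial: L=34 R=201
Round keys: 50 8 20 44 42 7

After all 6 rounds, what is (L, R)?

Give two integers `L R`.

Answer: 37 235

Derivation:
Round 1 (k=50): L=201 R=107
Round 2 (k=8): L=107 R=150
Round 3 (k=20): L=150 R=212
Round 4 (k=44): L=212 R=225
Round 5 (k=42): L=225 R=37
Round 6 (k=7): L=37 R=235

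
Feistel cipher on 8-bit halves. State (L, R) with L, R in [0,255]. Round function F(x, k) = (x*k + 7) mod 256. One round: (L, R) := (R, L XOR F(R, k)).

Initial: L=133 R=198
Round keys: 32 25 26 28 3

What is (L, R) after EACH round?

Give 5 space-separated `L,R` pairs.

Answer: 198,66 66,191 191,47 47,148 148,236

Derivation:
Round 1 (k=32): L=198 R=66
Round 2 (k=25): L=66 R=191
Round 3 (k=26): L=191 R=47
Round 4 (k=28): L=47 R=148
Round 5 (k=3): L=148 R=236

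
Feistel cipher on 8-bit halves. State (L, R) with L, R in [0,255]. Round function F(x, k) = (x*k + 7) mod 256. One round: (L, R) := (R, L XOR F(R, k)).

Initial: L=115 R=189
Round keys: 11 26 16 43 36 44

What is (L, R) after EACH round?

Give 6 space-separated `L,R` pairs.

Answer: 189,85 85,20 20,18 18,25 25,153 153,74

Derivation:
Round 1 (k=11): L=189 R=85
Round 2 (k=26): L=85 R=20
Round 3 (k=16): L=20 R=18
Round 4 (k=43): L=18 R=25
Round 5 (k=36): L=25 R=153
Round 6 (k=44): L=153 R=74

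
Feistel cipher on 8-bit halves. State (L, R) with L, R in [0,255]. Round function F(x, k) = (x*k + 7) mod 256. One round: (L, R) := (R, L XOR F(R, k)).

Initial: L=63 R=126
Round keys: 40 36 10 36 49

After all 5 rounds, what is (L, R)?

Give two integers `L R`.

Round 1 (k=40): L=126 R=136
Round 2 (k=36): L=136 R=89
Round 3 (k=10): L=89 R=9
Round 4 (k=36): L=9 R=18
Round 5 (k=49): L=18 R=112

Answer: 18 112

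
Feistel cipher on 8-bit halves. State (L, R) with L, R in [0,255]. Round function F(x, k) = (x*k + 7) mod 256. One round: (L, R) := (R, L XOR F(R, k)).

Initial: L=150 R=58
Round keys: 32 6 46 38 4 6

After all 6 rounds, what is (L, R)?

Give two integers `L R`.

Round 1 (k=32): L=58 R=209
Round 2 (k=6): L=209 R=215
Round 3 (k=46): L=215 R=120
Round 4 (k=38): L=120 R=0
Round 5 (k=4): L=0 R=127
Round 6 (k=6): L=127 R=1

Answer: 127 1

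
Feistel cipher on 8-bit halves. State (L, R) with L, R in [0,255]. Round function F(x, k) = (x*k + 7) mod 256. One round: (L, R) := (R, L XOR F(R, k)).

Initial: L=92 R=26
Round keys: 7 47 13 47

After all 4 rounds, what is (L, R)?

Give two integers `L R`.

Answer: 2 41

Derivation:
Round 1 (k=7): L=26 R=225
Round 2 (k=47): L=225 R=76
Round 3 (k=13): L=76 R=2
Round 4 (k=47): L=2 R=41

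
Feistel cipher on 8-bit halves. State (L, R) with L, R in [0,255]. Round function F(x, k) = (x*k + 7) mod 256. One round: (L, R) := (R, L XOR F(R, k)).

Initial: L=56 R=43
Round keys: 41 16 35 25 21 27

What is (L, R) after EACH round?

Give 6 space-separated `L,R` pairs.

Round 1 (k=41): L=43 R=210
Round 2 (k=16): L=210 R=12
Round 3 (k=35): L=12 R=121
Round 4 (k=25): L=121 R=212
Round 5 (k=21): L=212 R=18
Round 6 (k=27): L=18 R=57

Answer: 43,210 210,12 12,121 121,212 212,18 18,57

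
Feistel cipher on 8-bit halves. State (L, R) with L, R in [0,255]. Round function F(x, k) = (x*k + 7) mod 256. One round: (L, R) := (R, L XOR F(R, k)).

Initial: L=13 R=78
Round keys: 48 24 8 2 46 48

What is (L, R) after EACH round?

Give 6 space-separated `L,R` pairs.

Answer: 78,170 170,185 185,101 101,104 104,210 210,15

Derivation:
Round 1 (k=48): L=78 R=170
Round 2 (k=24): L=170 R=185
Round 3 (k=8): L=185 R=101
Round 4 (k=2): L=101 R=104
Round 5 (k=46): L=104 R=210
Round 6 (k=48): L=210 R=15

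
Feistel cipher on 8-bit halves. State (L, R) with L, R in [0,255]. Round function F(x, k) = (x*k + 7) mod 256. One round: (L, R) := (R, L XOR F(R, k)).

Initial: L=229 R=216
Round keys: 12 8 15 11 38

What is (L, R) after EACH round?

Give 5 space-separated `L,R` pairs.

Answer: 216,194 194,207 207,234 234,218 218,137

Derivation:
Round 1 (k=12): L=216 R=194
Round 2 (k=8): L=194 R=207
Round 3 (k=15): L=207 R=234
Round 4 (k=11): L=234 R=218
Round 5 (k=38): L=218 R=137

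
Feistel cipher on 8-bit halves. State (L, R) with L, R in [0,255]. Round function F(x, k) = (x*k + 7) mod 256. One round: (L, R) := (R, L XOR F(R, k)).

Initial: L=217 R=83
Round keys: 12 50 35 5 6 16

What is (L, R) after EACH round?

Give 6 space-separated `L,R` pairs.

Answer: 83,50 50,152 152,253 253,96 96,186 186,199

Derivation:
Round 1 (k=12): L=83 R=50
Round 2 (k=50): L=50 R=152
Round 3 (k=35): L=152 R=253
Round 4 (k=5): L=253 R=96
Round 5 (k=6): L=96 R=186
Round 6 (k=16): L=186 R=199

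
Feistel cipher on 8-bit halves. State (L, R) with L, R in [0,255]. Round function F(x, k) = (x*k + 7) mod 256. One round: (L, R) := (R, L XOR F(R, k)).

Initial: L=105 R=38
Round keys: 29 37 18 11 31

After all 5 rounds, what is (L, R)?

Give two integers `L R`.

Answer: 179 9

Derivation:
Round 1 (k=29): L=38 R=60
Round 2 (k=37): L=60 R=149
Round 3 (k=18): L=149 R=189
Round 4 (k=11): L=189 R=179
Round 5 (k=31): L=179 R=9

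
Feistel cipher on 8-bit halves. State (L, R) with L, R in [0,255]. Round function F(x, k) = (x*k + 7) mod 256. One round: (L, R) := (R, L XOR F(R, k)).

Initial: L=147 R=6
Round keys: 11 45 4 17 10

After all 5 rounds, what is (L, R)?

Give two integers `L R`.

Answer: 175 132

Derivation:
Round 1 (k=11): L=6 R=218
Round 2 (k=45): L=218 R=95
Round 3 (k=4): L=95 R=89
Round 4 (k=17): L=89 R=175
Round 5 (k=10): L=175 R=132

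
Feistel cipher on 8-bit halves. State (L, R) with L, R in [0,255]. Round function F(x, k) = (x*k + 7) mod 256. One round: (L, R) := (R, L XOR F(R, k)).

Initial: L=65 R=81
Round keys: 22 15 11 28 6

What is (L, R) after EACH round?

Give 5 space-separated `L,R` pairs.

Answer: 81,188 188,90 90,89 89,153 153,196

Derivation:
Round 1 (k=22): L=81 R=188
Round 2 (k=15): L=188 R=90
Round 3 (k=11): L=90 R=89
Round 4 (k=28): L=89 R=153
Round 5 (k=6): L=153 R=196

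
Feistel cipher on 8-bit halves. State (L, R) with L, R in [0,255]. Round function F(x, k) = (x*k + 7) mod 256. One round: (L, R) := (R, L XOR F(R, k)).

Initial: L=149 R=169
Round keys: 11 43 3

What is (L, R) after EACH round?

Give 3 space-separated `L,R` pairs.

Round 1 (k=11): L=169 R=223
Round 2 (k=43): L=223 R=213
Round 3 (k=3): L=213 R=89

Answer: 169,223 223,213 213,89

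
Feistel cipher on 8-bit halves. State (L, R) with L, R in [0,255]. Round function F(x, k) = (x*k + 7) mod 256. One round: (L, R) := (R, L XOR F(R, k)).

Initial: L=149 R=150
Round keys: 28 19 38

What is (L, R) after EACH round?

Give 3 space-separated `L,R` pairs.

Answer: 150,250 250,3 3,131

Derivation:
Round 1 (k=28): L=150 R=250
Round 2 (k=19): L=250 R=3
Round 3 (k=38): L=3 R=131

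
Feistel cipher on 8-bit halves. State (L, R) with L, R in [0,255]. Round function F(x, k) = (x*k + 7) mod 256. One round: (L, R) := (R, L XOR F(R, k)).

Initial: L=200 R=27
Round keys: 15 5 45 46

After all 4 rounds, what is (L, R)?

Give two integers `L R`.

Round 1 (k=15): L=27 R=84
Round 2 (k=5): L=84 R=176
Round 3 (k=45): L=176 R=163
Round 4 (k=46): L=163 R=225

Answer: 163 225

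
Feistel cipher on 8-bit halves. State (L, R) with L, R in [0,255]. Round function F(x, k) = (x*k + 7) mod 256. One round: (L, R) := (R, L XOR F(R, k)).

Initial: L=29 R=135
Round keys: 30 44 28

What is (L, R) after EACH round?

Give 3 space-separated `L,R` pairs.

Answer: 135,196 196,48 48,131

Derivation:
Round 1 (k=30): L=135 R=196
Round 2 (k=44): L=196 R=48
Round 3 (k=28): L=48 R=131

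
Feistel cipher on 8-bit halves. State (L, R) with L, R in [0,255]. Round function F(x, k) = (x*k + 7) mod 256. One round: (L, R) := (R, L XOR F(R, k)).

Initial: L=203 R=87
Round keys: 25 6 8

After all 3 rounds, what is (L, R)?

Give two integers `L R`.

Answer: 130 90

Derivation:
Round 1 (k=25): L=87 R=77
Round 2 (k=6): L=77 R=130
Round 3 (k=8): L=130 R=90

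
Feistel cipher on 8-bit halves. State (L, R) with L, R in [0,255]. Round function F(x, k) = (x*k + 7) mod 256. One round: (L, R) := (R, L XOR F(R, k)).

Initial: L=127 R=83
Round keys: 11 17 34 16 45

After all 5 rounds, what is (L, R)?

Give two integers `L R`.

Round 1 (k=11): L=83 R=231
Round 2 (k=17): L=231 R=13
Round 3 (k=34): L=13 R=38
Round 4 (k=16): L=38 R=106
Round 5 (k=45): L=106 R=143

Answer: 106 143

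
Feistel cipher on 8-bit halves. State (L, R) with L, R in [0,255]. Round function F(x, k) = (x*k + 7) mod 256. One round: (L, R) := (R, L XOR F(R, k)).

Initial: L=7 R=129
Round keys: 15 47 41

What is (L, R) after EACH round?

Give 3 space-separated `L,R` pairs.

Answer: 129,145 145,39 39,215

Derivation:
Round 1 (k=15): L=129 R=145
Round 2 (k=47): L=145 R=39
Round 3 (k=41): L=39 R=215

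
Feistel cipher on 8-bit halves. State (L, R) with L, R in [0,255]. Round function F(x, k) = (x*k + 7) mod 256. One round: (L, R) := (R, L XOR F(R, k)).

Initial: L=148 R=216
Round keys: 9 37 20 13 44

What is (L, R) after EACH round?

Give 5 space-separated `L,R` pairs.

Answer: 216,11 11,70 70,116 116,173 173,183

Derivation:
Round 1 (k=9): L=216 R=11
Round 2 (k=37): L=11 R=70
Round 3 (k=20): L=70 R=116
Round 4 (k=13): L=116 R=173
Round 5 (k=44): L=173 R=183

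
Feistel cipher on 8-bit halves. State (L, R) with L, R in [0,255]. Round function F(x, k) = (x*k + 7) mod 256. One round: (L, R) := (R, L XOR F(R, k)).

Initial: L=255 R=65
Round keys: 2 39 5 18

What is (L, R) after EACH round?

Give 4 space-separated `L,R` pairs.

Round 1 (k=2): L=65 R=118
Round 2 (k=39): L=118 R=64
Round 3 (k=5): L=64 R=49
Round 4 (k=18): L=49 R=57

Answer: 65,118 118,64 64,49 49,57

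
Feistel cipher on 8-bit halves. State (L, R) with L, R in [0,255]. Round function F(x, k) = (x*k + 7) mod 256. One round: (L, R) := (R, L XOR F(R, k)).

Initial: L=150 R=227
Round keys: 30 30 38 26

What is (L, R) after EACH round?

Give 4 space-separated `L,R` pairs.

Round 1 (k=30): L=227 R=55
Round 2 (k=30): L=55 R=154
Round 3 (k=38): L=154 R=212
Round 4 (k=26): L=212 R=21

Answer: 227,55 55,154 154,212 212,21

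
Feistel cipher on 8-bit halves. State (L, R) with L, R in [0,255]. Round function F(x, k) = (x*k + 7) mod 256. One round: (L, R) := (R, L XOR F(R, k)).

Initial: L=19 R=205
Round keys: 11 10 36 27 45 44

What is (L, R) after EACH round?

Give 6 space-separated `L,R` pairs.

Answer: 205,197 197,116 116,146 146,25 25,254 254,182

Derivation:
Round 1 (k=11): L=205 R=197
Round 2 (k=10): L=197 R=116
Round 3 (k=36): L=116 R=146
Round 4 (k=27): L=146 R=25
Round 5 (k=45): L=25 R=254
Round 6 (k=44): L=254 R=182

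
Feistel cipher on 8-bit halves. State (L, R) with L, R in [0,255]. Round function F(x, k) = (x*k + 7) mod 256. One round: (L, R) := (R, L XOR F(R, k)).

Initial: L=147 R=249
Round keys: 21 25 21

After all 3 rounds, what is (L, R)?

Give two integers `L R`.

Answer: 111 197

Derivation:
Round 1 (k=21): L=249 R=231
Round 2 (k=25): L=231 R=111
Round 3 (k=21): L=111 R=197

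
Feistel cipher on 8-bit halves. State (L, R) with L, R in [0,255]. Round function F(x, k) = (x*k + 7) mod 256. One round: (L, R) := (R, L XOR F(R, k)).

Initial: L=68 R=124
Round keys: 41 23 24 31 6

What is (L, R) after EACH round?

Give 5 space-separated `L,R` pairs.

Answer: 124,167 167,116 116,64 64,179 179,121

Derivation:
Round 1 (k=41): L=124 R=167
Round 2 (k=23): L=167 R=116
Round 3 (k=24): L=116 R=64
Round 4 (k=31): L=64 R=179
Round 5 (k=6): L=179 R=121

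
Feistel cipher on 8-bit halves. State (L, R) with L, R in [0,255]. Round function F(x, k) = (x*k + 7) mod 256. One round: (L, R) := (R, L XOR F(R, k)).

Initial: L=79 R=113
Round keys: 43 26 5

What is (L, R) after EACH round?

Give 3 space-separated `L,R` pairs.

Round 1 (k=43): L=113 R=77
Round 2 (k=26): L=77 R=168
Round 3 (k=5): L=168 R=2

Answer: 113,77 77,168 168,2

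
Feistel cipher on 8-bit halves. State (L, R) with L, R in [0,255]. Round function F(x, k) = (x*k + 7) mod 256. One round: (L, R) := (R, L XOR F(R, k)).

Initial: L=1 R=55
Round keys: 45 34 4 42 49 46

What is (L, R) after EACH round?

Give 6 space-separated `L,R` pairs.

Answer: 55,179 179,250 250,92 92,229 229,128 128,226

Derivation:
Round 1 (k=45): L=55 R=179
Round 2 (k=34): L=179 R=250
Round 3 (k=4): L=250 R=92
Round 4 (k=42): L=92 R=229
Round 5 (k=49): L=229 R=128
Round 6 (k=46): L=128 R=226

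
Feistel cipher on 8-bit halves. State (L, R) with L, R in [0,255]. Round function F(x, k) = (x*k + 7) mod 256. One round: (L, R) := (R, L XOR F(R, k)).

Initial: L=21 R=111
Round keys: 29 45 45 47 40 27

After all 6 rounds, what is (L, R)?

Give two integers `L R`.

Round 1 (k=29): L=111 R=143
Round 2 (k=45): L=143 R=69
Round 3 (k=45): L=69 R=167
Round 4 (k=47): L=167 R=245
Round 5 (k=40): L=245 R=232
Round 6 (k=27): L=232 R=138

Answer: 232 138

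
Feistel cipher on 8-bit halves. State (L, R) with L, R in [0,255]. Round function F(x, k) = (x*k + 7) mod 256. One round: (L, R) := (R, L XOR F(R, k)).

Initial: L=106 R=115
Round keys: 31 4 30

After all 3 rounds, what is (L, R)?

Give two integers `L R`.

Round 1 (k=31): L=115 R=158
Round 2 (k=4): L=158 R=12
Round 3 (k=30): L=12 R=241

Answer: 12 241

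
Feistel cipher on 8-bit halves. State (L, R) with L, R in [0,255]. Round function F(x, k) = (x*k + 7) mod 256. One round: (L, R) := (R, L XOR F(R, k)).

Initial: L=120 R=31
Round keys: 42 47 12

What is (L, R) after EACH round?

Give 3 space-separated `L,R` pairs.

Round 1 (k=42): L=31 R=101
Round 2 (k=47): L=101 R=141
Round 3 (k=12): L=141 R=198

Answer: 31,101 101,141 141,198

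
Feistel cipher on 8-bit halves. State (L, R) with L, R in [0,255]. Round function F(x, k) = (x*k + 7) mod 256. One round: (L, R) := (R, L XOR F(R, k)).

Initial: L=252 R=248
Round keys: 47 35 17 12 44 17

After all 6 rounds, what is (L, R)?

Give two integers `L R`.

Round 1 (k=47): L=248 R=115
Round 2 (k=35): L=115 R=56
Round 3 (k=17): L=56 R=204
Round 4 (k=12): L=204 R=175
Round 5 (k=44): L=175 R=215
Round 6 (k=17): L=215 R=225

Answer: 215 225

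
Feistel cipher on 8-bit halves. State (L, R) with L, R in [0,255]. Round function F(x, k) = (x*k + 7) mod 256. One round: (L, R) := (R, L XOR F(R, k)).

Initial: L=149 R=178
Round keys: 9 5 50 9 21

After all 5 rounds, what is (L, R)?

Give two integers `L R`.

Answer: 181 197

Derivation:
Round 1 (k=9): L=178 R=220
Round 2 (k=5): L=220 R=225
Round 3 (k=50): L=225 R=37
Round 4 (k=9): L=37 R=181
Round 5 (k=21): L=181 R=197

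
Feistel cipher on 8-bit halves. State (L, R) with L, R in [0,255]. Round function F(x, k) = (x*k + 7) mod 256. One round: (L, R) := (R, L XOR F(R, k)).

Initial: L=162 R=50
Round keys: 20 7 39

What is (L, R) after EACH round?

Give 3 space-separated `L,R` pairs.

Round 1 (k=20): L=50 R=77
Round 2 (k=7): L=77 R=16
Round 3 (k=39): L=16 R=58

Answer: 50,77 77,16 16,58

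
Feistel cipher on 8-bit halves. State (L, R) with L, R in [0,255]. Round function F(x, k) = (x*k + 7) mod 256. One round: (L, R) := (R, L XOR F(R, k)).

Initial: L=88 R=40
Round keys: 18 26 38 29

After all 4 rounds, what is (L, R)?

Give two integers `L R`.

Answer: 10 140

Derivation:
Round 1 (k=18): L=40 R=143
Round 2 (k=26): L=143 R=165
Round 3 (k=38): L=165 R=10
Round 4 (k=29): L=10 R=140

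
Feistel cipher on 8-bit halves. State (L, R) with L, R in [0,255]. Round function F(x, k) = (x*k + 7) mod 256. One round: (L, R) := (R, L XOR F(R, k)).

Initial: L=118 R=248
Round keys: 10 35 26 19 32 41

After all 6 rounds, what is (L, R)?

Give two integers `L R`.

Round 1 (k=10): L=248 R=193
Round 2 (k=35): L=193 R=146
Round 3 (k=26): L=146 R=26
Round 4 (k=19): L=26 R=103
Round 5 (k=32): L=103 R=253
Round 6 (k=41): L=253 R=235

Answer: 253 235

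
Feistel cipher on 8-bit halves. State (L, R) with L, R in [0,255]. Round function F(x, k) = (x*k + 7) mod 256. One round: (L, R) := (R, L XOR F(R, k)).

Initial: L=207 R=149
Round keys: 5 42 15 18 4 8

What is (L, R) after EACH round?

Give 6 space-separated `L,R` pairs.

Answer: 149,63 63,200 200,128 128,207 207,195 195,208

Derivation:
Round 1 (k=5): L=149 R=63
Round 2 (k=42): L=63 R=200
Round 3 (k=15): L=200 R=128
Round 4 (k=18): L=128 R=207
Round 5 (k=4): L=207 R=195
Round 6 (k=8): L=195 R=208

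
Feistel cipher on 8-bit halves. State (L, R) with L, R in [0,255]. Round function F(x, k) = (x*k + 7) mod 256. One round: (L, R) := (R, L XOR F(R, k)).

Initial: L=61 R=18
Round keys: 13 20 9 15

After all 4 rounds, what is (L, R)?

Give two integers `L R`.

Answer: 216 74

Derivation:
Round 1 (k=13): L=18 R=204
Round 2 (k=20): L=204 R=229
Round 3 (k=9): L=229 R=216
Round 4 (k=15): L=216 R=74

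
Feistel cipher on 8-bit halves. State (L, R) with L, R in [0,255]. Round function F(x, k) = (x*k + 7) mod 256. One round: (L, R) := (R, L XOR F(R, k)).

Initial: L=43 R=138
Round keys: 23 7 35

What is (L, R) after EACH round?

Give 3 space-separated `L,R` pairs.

Answer: 138,70 70,123 123,158

Derivation:
Round 1 (k=23): L=138 R=70
Round 2 (k=7): L=70 R=123
Round 3 (k=35): L=123 R=158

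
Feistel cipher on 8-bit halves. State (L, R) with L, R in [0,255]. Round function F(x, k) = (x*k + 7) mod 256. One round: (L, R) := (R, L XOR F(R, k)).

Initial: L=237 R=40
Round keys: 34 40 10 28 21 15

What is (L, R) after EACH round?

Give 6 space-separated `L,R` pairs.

Round 1 (k=34): L=40 R=186
Round 2 (k=40): L=186 R=63
Round 3 (k=10): L=63 R=199
Round 4 (k=28): L=199 R=244
Round 5 (k=21): L=244 R=204
Round 6 (k=15): L=204 R=15

Answer: 40,186 186,63 63,199 199,244 244,204 204,15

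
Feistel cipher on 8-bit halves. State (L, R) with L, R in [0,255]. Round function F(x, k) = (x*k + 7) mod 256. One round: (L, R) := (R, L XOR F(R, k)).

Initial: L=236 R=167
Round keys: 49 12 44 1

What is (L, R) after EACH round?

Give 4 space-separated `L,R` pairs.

Round 1 (k=49): L=167 R=18
Round 2 (k=12): L=18 R=120
Round 3 (k=44): L=120 R=181
Round 4 (k=1): L=181 R=196

Answer: 167,18 18,120 120,181 181,196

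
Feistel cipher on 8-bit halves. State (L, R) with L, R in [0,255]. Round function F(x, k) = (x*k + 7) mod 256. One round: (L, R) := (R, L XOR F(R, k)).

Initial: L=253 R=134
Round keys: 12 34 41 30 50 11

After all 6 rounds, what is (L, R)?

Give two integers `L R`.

Answer: 189 160

Derivation:
Round 1 (k=12): L=134 R=178
Round 2 (k=34): L=178 R=45
Round 3 (k=41): L=45 R=142
Round 4 (k=30): L=142 R=134
Round 5 (k=50): L=134 R=189
Round 6 (k=11): L=189 R=160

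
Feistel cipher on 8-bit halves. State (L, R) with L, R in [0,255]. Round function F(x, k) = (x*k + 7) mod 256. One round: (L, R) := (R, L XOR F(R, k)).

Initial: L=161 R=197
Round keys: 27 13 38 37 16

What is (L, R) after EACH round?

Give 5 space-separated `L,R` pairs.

Round 1 (k=27): L=197 R=111
Round 2 (k=13): L=111 R=111
Round 3 (k=38): L=111 R=238
Round 4 (k=37): L=238 R=2
Round 5 (k=16): L=2 R=201

Answer: 197,111 111,111 111,238 238,2 2,201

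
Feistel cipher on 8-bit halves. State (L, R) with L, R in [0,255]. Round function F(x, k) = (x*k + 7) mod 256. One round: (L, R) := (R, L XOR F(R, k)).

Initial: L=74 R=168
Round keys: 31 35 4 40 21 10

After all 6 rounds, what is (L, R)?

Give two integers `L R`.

Round 1 (k=31): L=168 R=21
Round 2 (k=35): L=21 R=78
Round 3 (k=4): L=78 R=42
Round 4 (k=40): L=42 R=217
Round 5 (k=21): L=217 R=254
Round 6 (k=10): L=254 R=42

Answer: 254 42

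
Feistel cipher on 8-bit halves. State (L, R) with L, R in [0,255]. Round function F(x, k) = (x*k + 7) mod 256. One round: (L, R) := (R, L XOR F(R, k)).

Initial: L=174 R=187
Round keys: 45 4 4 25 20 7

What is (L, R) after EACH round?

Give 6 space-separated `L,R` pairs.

Answer: 187,72 72,156 156,63 63,178 178,208 208,5

Derivation:
Round 1 (k=45): L=187 R=72
Round 2 (k=4): L=72 R=156
Round 3 (k=4): L=156 R=63
Round 4 (k=25): L=63 R=178
Round 5 (k=20): L=178 R=208
Round 6 (k=7): L=208 R=5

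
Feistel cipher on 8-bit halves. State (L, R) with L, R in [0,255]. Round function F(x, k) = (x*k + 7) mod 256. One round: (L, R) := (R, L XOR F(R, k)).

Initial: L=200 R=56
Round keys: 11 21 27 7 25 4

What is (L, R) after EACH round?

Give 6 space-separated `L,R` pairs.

Round 1 (k=11): L=56 R=167
Round 2 (k=21): L=167 R=130
Round 3 (k=27): L=130 R=26
Round 4 (k=7): L=26 R=63
Round 5 (k=25): L=63 R=52
Round 6 (k=4): L=52 R=232

Answer: 56,167 167,130 130,26 26,63 63,52 52,232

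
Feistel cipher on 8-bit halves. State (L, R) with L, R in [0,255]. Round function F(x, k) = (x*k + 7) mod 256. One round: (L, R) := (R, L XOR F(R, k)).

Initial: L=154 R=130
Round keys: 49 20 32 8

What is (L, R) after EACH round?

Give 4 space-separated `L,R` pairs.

Answer: 130,115 115,129 129,84 84,38

Derivation:
Round 1 (k=49): L=130 R=115
Round 2 (k=20): L=115 R=129
Round 3 (k=32): L=129 R=84
Round 4 (k=8): L=84 R=38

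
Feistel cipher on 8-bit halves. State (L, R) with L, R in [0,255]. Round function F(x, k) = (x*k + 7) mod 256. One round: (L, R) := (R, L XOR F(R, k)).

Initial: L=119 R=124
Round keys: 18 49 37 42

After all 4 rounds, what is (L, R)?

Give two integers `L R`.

Answer: 174 160

Derivation:
Round 1 (k=18): L=124 R=200
Round 2 (k=49): L=200 R=51
Round 3 (k=37): L=51 R=174
Round 4 (k=42): L=174 R=160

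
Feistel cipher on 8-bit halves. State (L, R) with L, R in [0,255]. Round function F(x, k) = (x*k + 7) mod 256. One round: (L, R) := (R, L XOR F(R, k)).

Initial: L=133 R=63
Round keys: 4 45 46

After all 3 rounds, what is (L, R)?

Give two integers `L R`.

Answer: 170 21

Derivation:
Round 1 (k=4): L=63 R=134
Round 2 (k=45): L=134 R=170
Round 3 (k=46): L=170 R=21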